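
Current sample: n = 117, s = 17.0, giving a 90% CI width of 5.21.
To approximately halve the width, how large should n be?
n ≈ 468

CI width ∝ 1/√n
To reduce width by factor 2, need √n to grow by 2 → need 2² = 4 times as many samples.

Current: n = 117, width = 5.21
New: n = 468, width ≈ 2.59

Width reduced by factor of 5.21/2.59 = 2.01.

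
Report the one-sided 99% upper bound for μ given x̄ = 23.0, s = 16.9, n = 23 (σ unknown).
μ ≤ 31.84

Upper bound (one-sided):
t* = 2.508 (one-sided for 99%)
Upper bound = x̄ + t* · s/√n = 23.0 + 2.508 · 16.9/√23 = 31.84

We are 99% confident that μ ≤ 31.84.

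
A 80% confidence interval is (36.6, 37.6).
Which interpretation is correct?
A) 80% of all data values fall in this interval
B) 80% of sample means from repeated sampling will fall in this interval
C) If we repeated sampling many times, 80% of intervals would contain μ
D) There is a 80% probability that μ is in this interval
C

A) Wrong — a CI is about the parameter μ, not individual data values.
B) Wrong — coverage applies to intervals containing μ, not to future x̄ values.
C) Correct — this is the frequentist long-run coverage interpretation.
D) Wrong — μ is fixed; the randomness lives in the interval, not in μ.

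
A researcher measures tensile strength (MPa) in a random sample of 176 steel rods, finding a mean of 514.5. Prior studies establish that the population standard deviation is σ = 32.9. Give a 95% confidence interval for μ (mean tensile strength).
(509.64, 519.36)

z-interval (σ known):
z* = 1.960 for 95% confidence

Margin of error = z* · σ/√n = 1.960 · 32.9/√176 = 4.86

CI: (514.5 - 4.86, 514.5 + 4.86) = (509.64, 519.36)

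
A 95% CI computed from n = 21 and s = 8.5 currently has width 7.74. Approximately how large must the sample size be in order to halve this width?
n ≈ 84

CI width ∝ 1/√n
To reduce width by factor 2, need √n to grow by 2 → need 2² = 4 times as many samples.

Current: n = 21, width = 7.74
New: n = 84, width ≈ 3.69

Width reduced by factor of 7.74/3.69 = 2.10.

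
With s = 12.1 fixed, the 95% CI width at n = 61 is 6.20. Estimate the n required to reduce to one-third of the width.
n ≈ 549

CI width ∝ 1/√n
To reduce width by factor 3, need √n to grow by 3 → need 3² = 9 times as many samples.

Current: n = 61, width = 6.20
New: n = 549, width ≈ 2.03

Width reduced by factor of 6.20/2.03 = 3.05.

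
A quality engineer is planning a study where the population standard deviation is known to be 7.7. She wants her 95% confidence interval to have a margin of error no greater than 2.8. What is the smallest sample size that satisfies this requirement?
n ≥ 30

For margin E ≤ 2.8:
n ≥ (z* · σ / E)²
n ≥ (1.960 · 7.7 / 2.8)²
n ≥ 29.05

Minimum n = 30 (rounding up)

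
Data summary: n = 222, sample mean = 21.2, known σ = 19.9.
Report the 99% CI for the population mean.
(17.76, 24.64)

z-interval (σ known):
z* = 2.576 for 99% confidence

Margin of error = z* · σ/√n = 2.576 · 19.9/√222 = 3.44

CI: (21.2 - 3.44, 21.2 + 3.44) = (17.76, 24.64)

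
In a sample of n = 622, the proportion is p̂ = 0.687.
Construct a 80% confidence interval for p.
(0.663, 0.711)

Proportion CI:
SE = √(p̂(1-p̂)/n) = √(0.687 · 0.313 / 622) = 0.01859

z* = 1.282
Margin = z* · SE = 1.282 · 0.01859 = 0.0238

CI: 0.687 ± 0.0238 = (0.663, 0.711)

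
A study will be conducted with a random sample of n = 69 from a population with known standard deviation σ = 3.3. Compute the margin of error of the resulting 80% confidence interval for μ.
Margin of error = 0.51

Margin of error = z* · σ/√n
= 1.282 · 3.3/√69
= 1.282 · 3.3/8.3066
= 0.51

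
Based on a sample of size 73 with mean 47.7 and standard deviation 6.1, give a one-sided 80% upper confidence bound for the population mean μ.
μ ≤ 48.30

Upper bound (one-sided):
t* = 0.847 (one-sided for 80%)
Upper bound = x̄ + t* · s/√n = 47.7 + 0.847 · 6.1/√73 = 48.30

We are 80% confident that μ ≤ 48.30.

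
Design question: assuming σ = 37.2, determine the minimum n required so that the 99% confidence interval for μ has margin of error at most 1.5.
n ≥ 4082

For margin E ≤ 1.5:
n ≥ (z* · σ / E)²
n ≥ (2.576 · 37.2 / 1.5)²
n ≥ 4081.27

Minimum n = 4082 (rounding up)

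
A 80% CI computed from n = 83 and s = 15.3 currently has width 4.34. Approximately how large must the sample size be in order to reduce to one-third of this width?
n ≈ 747

CI width ∝ 1/√n
To reduce width by factor 3, need √n to grow by 3 → need 3² = 9 times as many samples.

Current: n = 83, width = 4.34
New: n = 747, width ≈ 1.44

Width reduced by factor of 4.34/1.44 = 3.01.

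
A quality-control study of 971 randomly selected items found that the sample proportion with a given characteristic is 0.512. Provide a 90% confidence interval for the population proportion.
(0.486, 0.538)

Proportion CI:
SE = √(p̂(1-p̂)/n) = √(0.512 · 0.488 / 971) = 0.01604

z* = 1.645
Margin = z* · SE = 1.645 · 0.01604 = 0.0264

CI: 0.512 ± 0.0264 = (0.486, 0.538)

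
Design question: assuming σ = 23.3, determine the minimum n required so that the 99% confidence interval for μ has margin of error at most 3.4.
n ≥ 312

For margin E ≤ 3.4:
n ≥ (z* · σ / E)²
n ≥ (2.576 · 23.3 / 3.4)²
n ≥ 311.63

Minimum n = 312 (rounding up)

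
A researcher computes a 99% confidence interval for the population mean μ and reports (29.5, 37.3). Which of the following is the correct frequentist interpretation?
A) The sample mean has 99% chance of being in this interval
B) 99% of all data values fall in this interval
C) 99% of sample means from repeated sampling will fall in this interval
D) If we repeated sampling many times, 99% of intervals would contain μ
D

A) Wrong — x̄ is observed and sits in the interval by construction.
B) Wrong — a CI is about the parameter μ, not individual data values.
C) Wrong — coverage applies to intervals containing μ, not to future x̄ values.
D) Correct — this is the frequentist long-run coverage interpretation.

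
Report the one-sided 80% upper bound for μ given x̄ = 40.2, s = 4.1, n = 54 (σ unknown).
μ ≤ 40.67

Upper bound (one-sided):
t* = 0.848 (one-sided for 80%)
Upper bound = x̄ + t* · s/√n = 40.2 + 0.848 · 4.1/√54 = 40.67

We are 80% confident that μ ≤ 40.67.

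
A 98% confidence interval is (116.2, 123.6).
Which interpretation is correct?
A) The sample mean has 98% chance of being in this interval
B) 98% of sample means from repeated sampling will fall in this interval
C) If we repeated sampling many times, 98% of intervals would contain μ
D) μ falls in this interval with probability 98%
C

A) Wrong — x̄ is observed and sits in the interval by construction.
B) Wrong — coverage applies to intervals containing μ, not to future x̄ values.
C) Correct — this is the frequentist long-run coverage interpretation.
D) Wrong — μ is fixed; the randomness lives in the interval, not in μ.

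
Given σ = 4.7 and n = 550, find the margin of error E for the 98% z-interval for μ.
Margin of error = 0.47

Margin of error = z* · σ/√n
= 2.326 · 4.7/√550
= 2.326 · 4.7/23.4521
= 0.47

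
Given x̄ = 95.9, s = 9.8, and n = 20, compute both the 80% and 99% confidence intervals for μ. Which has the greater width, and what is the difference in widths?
99% CI is wider by 6.72

df = 19
80% CI: t* = 1.328, (92.99, 98.81), width = 2 · t* · s/√n = 5.82
99% CI: t* = 2.861, (89.63, 102.17), width = 2 · t* · s/√n = 12.54

The 99% CI is wider by 12.54 - 5.82 = 6.72.
Higher confidence requires a wider interval.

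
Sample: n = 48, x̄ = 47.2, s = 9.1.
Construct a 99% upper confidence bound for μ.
μ ≤ 50.36

Upper bound (one-sided):
t* = 2.408 (one-sided for 99%)
Upper bound = x̄ + t* · s/√n = 47.2 + 2.408 · 9.1/√48 = 50.36

We are 99% confident that μ ≤ 50.36.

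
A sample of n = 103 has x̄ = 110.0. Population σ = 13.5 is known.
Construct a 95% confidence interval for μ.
(107.39, 112.61)

z-interval (σ known):
z* = 1.960 for 95% confidence

Margin of error = z* · σ/√n = 1.960 · 13.5/√103 = 2.61

CI: (110.0 - 2.61, 110.0 + 2.61) = (107.39, 112.61)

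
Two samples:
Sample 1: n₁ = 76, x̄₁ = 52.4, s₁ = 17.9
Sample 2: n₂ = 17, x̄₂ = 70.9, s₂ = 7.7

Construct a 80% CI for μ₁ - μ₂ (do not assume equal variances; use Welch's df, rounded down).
(-22.10, -14.90)

Difference: x̄₁ - x̄₂ = -18.50
SE = √(s₁²/n₁ + s₂²/n₂) = √(17.9²/76 + 7.7²/17) = 2.7755
df = 59.51 → 59 (Welch–Satterthwaite, rounded down)
t* = 1.296

CI: -18.50 ± 1.296 · 2.7755 = -18.50 ± 3.60 = (-22.10, -14.90)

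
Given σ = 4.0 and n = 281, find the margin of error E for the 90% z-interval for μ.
Margin of error = 0.39

Margin of error = z* · σ/√n
= 1.645 · 4.0/√281
= 1.645 · 4.0/16.7631
= 0.39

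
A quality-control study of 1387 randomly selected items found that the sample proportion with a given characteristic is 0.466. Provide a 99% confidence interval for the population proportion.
(0.431, 0.501)

Proportion CI:
SE = √(p̂(1-p̂)/n) = √(0.466 · 0.534 / 1387) = 0.01339

z* = 2.576
Margin = z* · SE = 2.576 · 0.01339 = 0.0345

CI: 0.466 ± 0.0345 = (0.431, 0.501)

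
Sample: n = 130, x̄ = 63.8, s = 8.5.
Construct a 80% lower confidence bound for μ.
μ ≥ 63.17

Lower bound (one-sided):
t* = 0.844 (one-sided for 80%)
Lower bound = x̄ - t* · s/√n = 63.8 - 0.844 · 8.5/√130 = 63.17

We are 80% confident that μ ≥ 63.17.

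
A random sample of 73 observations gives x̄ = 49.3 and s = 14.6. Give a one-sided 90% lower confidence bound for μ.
μ ≥ 47.09

Lower bound (one-sided):
t* = 1.293 (one-sided for 90%)
Lower bound = x̄ - t* · s/√n = 49.3 - 1.293 · 14.6/√73 = 47.09

We are 90% confident that μ ≥ 47.09.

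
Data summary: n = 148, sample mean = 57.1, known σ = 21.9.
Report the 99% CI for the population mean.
(52.46, 61.74)

z-interval (σ known):
z* = 2.576 for 99% confidence

Margin of error = z* · σ/√n = 2.576 · 21.9/√148 = 4.64

CI: (57.1 - 4.64, 57.1 + 4.64) = (52.46, 61.74)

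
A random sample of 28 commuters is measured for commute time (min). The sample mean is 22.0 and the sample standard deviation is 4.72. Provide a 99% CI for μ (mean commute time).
(19.53, 24.47)

t-interval (σ unknown):
df = n - 1 = 27
t* = 2.771 for 99% confidence

Margin of error = t* · s/√n = 2.771 · 4.72/√28 = 2.47

CI: (19.53, 24.47)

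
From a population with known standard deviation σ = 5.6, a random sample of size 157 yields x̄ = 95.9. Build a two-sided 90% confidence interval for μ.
(95.16, 96.64)

z-interval (σ known):
z* = 1.645 for 90% confidence

Margin of error = z* · σ/√n = 1.645 · 5.6/√157 = 0.74

CI: (95.9 - 0.74, 95.9 + 0.74) = (95.16, 96.64)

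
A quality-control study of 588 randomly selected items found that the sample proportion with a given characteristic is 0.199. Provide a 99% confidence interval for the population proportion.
(0.157, 0.241)

Proportion CI:
SE = √(p̂(1-p̂)/n) = √(0.199 · 0.801 / 588) = 0.01646

z* = 2.576
Margin = z* · SE = 2.576 · 0.01646 = 0.0424

CI: 0.199 ± 0.0424 = (0.157, 0.241)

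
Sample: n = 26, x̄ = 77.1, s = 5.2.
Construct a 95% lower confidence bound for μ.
μ ≥ 75.36

Lower bound (one-sided):
t* = 1.708 (one-sided for 95%)
Lower bound = x̄ - t* · s/√n = 77.1 - 1.708 · 5.2/√26 = 75.36

We are 95% confident that μ ≥ 75.36.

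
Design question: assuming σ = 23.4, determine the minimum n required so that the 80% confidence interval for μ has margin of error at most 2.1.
n ≥ 205

For margin E ≤ 2.1:
n ≥ (z* · σ / E)²
n ≥ (1.282 · 23.4 / 2.1)²
n ≥ 204.07

Minimum n = 205 (rounding up)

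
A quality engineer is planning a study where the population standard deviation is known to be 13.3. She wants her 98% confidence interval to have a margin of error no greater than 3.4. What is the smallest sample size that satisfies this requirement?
n ≥ 83

For margin E ≤ 3.4:
n ≥ (z* · σ / E)²
n ≥ (2.326 · 13.3 / 3.4)²
n ≥ 82.79

Minimum n = 83 (rounding up)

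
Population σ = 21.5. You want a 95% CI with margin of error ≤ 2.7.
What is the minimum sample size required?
n ≥ 244

For margin E ≤ 2.7:
n ≥ (z* · σ / E)²
n ≥ (1.960 · 21.5 / 2.7)²
n ≥ 243.59

Minimum n = 244 (rounding up)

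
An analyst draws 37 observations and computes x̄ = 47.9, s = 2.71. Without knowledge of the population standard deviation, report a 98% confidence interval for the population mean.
(46.82, 48.98)

t-interval (σ unknown):
df = n - 1 = 36
t* = 2.434 for 98% confidence

Margin of error = t* · s/√n = 2.434 · 2.71/√37 = 1.08

CI: (46.82, 48.98)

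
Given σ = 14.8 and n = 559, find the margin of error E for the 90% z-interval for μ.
Margin of error = 1.03

Margin of error = z* · σ/√n
= 1.645 · 14.8/√559
= 1.645 · 14.8/23.6432
= 1.03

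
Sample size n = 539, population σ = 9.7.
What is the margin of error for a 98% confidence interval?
Margin of error = 0.97

Margin of error = z* · σ/√n
= 2.326 · 9.7/√539
= 2.326 · 9.7/23.2164
= 0.97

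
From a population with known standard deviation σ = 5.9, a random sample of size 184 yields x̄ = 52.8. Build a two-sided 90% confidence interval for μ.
(52.08, 53.52)

z-interval (σ known):
z* = 1.645 for 90% confidence

Margin of error = z* · σ/√n = 1.645 · 5.9/√184 = 0.72

CI: (52.8 - 0.72, 52.8 + 0.72) = (52.08, 53.52)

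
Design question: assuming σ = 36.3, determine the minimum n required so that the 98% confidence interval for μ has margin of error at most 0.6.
n ≥ 19803

For margin E ≤ 0.6:
n ≥ (z* · σ / E)²
n ≥ (2.326 · 36.3 / 0.6)²
n ≥ 19802.96

Minimum n = 19803 (rounding up)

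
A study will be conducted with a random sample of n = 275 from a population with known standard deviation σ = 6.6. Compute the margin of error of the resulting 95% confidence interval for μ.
Margin of error = 0.78

Margin of error = z* · σ/√n
= 1.960 · 6.6/√275
= 1.960 · 6.6/16.5831
= 0.78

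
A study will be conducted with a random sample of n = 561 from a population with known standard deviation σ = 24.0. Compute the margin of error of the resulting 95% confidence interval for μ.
Margin of error = 1.99

Margin of error = z* · σ/√n
= 1.960 · 24.0/√561
= 1.960 · 24.0/23.6854
= 1.99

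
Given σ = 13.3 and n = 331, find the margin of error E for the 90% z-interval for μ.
Margin of error = 1.20

Margin of error = z* · σ/√n
= 1.645 · 13.3/√331
= 1.645 · 13.3/18.1934
= 1.20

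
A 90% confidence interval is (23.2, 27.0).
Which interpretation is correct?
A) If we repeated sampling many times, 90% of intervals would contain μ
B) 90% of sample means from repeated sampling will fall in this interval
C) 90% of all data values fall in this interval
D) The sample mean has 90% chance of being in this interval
A

A) Correct — this is the frequentist long-run coverage interpretation.
B) Wrong — coverage applies to intervals containing μ, not to future x̄ values.
C) Wrong — a CI is about the parameter μ, not individual data values.
D) Wrong — x̄ is observed and sits in the interval by construction.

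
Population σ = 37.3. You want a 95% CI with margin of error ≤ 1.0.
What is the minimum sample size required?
n ≥ 5345

For margin E ≤ 1.0:
n ≥ (z* · σ / E)²
n ≥ (1.960 · 37.3 / 1.0)²
n ≥ 5344.78

Minimum n = 5345 (rounding up)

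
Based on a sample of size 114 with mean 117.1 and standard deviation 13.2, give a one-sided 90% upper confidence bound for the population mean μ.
μ ≤ 118.69

Upper bound (one-sided):
t* = 1.289 (one-sided for 90%)
Upper bound = x̄ + t* · s/√n = 117.1 + 1.289 · 13.2/√114 = 118.69

We are 90% confident that μ ≤ 118.69.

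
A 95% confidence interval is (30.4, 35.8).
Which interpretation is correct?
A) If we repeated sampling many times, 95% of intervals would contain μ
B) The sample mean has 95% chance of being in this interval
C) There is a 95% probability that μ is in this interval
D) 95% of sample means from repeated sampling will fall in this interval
A

A) Correct — this is the frequentist long-run coverage interpretation.
B) Wrong — x̄ is observed and sits in the interval by construction.
C) Wrong — μ is fixed; the randomness lives in the interval, not in μ.
D) Wrong — coverage applies to intervals containing μ, not to future x̄ values.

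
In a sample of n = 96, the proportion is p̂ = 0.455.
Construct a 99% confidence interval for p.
(0.324, 0.586)

Proportion CI:
SE = √(p̂(1-p̂)/n) = √(0.455 · 0.545 / 96) = 0.05082

z* = 2.576
Margin = z* · SE = 2.576 · 0.05082 = 0.1309

CI: 0.455 ± 0.1309 = (0.324, 0.586)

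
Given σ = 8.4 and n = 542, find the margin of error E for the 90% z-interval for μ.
Margin of error = 0.59

Margin of error = z* · σ/√n
= 1.645 · 8.4/√542
= 1.645 · 8.4/23.2809
= 0.59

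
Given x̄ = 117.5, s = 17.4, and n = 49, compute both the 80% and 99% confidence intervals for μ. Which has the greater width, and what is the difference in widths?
99% CI is wider by 6.87

df = 48
80% CI: t* = 1.299, (114.27, 120.73), width = 2 · t* · s/√n = 6.46
99% CI: t* = 2.682, (110.83, 124.17), width = 2 · t* · s/√n = 13.33

The 99% CI is wider by 13.33 - 6.46 = 6.87.
Higher confidence requires a wider interval.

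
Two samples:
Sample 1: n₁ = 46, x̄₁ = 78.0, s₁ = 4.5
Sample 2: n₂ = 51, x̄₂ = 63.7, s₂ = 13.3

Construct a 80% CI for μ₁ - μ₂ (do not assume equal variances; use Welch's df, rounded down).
(11.74, 16.86)

Difference: x̄₁ - x̄₂ = 14.30
SE = √(s₁²/n₁ + s₂²/n₂) = √(4.5²/46 + 13.3²/51) = 1.9770
df = 62.38 → 62 (Welch–Satterthwaite, rounded down)
t* = 1.295

CI: 14.30 ± 1.295 · 1.9770 = 14.30 ± 2.56 = (11.74, 16.86)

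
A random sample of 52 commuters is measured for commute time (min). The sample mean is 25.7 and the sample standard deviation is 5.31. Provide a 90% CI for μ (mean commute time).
(24.47, 26.93)

t-interval (σ unknown):
df = n - 1 = 51
t* = 1.675 for 90% confidence

Margin of error = t* · s/√n = 1.675 · 5.31/√52 = 1.23

CI: (24.47, 26.93)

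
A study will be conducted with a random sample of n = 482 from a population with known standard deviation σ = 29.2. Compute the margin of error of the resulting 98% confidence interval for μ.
Margin of error = 3.09

Margin of error = z* · σ/√n
= 2.326 · 29.2/√482
= 2.326 · 29.2/21.9545
= 3.09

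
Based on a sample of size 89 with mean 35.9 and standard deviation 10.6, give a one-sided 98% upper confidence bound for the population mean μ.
μ ≤ 38.24

Upper bound (one-sided):
t* = 2.085 (one-sided for 98%)
Upper bound = x̄ + t* · s/√n = 35.9 + 2.085 · 10.6/√89 = 38.24

We are 98% confident that μ ≤ 38.24.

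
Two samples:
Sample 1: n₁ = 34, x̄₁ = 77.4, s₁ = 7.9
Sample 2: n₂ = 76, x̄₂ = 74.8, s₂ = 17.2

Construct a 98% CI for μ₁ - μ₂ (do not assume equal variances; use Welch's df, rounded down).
(-3.05, 8.25)

Difference: x̄₁ - x̄₂ = 2.60
SE = √(s₁²/n₁ + s₂²/n₂) = √(7.9²/34 + 17.2²/76) = 2.3934
df = 107.89 → 107 (Welch–Satterthwaite, rounded down)
t* = 2.362

CI: 2.60 ± 2.362 · 2.3934 = 2.60 ± 5.65 = (-3.05, 8.25)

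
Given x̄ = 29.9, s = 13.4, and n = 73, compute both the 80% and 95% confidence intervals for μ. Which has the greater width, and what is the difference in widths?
95% CI is wider by 2.19

df = 72
80% CI: t* = 1.293, (27.87, 31.93), width = 2 · t* · s/√n = 4.06
95% CI: t* = 1.993, (26.77, 33.03), width = 2 · t* · s/√n = 6.25

The 95% CI is wider by 6.25 - 4.06 = 2.19.
Higher confidence requires a wider interval.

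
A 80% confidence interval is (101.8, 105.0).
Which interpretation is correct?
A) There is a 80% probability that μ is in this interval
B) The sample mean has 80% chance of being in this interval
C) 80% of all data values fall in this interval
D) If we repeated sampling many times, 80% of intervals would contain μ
D

A) Wrong — μ is fixed; the randomness lives in the interval, not in μ.
B) Wrong — x̄ is observed and sits in the interval by construction.
C) Wrong — a CI is about the parameter μ, not individual data values.
D) Correct — this is the frequentist long-run coverage interpretation.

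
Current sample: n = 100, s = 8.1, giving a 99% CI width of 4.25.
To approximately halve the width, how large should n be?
n ≈ 400

CI width ∝ 1/√n
To reduce width by factor 2, need √n to grow by 2 → need 2² = 4 times as many samples.

Current: n = 100, width = 4.25
New: n = 400, width ≈ 2.10

Width reduced by factor of 4.25/2.10 = 2.02.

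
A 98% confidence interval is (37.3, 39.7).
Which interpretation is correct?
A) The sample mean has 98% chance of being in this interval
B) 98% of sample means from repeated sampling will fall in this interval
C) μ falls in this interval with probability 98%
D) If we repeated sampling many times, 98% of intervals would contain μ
D

A) Wrong — x̄ is observed and sits in the interval by construction.
B) Wrong — coverage applies to intervals containing μ, not to future x̄ values.
C) Wrong — μ is fixed; the randomness lives in the interval, not in μ.
D) Correct — this is the frequentist long-run coverage interpretation.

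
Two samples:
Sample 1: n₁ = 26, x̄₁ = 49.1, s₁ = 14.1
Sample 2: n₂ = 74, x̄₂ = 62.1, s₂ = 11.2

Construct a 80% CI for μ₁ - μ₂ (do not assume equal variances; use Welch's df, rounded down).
(-16.99, -9.01)

Difference: x̄₁ - x̄₂ = -13.00
SE = √(s₁²/n₁ + s₂²/n₂) = √(14.1²/26 + 11.2²/74) = 3.0564
df = 36.70 → 36 (Welch–Satterthwaite, rounded down)
t* = 1.306

CI: -13.00 ± 1.306 · 3.0564 = -13.00 ± 3.99 = (-16.99, -9.01)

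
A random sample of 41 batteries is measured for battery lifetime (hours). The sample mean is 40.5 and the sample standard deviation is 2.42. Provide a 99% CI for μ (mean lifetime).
(39.48, 41.52)

t-interval (σ unknown):
df = n - 1 = 40
t* = 2.704 for 99% confidence

Margin of error = t* · s/√n = 2.704 · 2.42/√41 = 1.02

CI: (39.48, 41.52)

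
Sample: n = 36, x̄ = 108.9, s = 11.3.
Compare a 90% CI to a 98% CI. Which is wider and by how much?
98% CI is wider by 2.81

df = 35
90% CI: t* = 1.690, (105.72, 112.08), width = 2 · t* · s/√n = 6.37
98% CI: t* = 2.438, (104.31, 113.49), width = 2 · t* · s/√n = 9.18

The 98% CI is wider by 9.18 - 6.37 = 2.81.
Higher confidence requires a wider interval.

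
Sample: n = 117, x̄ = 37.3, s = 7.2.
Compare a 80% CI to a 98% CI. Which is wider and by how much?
98% CI is wider by 1.42

df = 116
80% CI: t* = 1.289, (36.44, 38.16), width = 2 · t* · s/√n = 1.72
98% CI: t* = 2.359, (35.73, 38.87), width = 2 · t* · s/√n = 3.14

The 98% CI is wider by 3.14 - 1.72 = 1.42.
Higher confidence requires a wider interval.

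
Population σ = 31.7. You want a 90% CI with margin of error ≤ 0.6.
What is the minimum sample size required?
n ≥ 7554

For margin E ≤ 0.6:
n ≥ (z* · σ / E)²
n ≥ (1.645 · 31.7 / 0.6)²
n ≥ 7553.49

Minimum n = 7554 (rounding up)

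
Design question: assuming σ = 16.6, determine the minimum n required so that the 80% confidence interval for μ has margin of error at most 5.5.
n ≥ 15

For margin E ≤ 5.5:
n ≥ (z* · σ / E)²
n ≥ (1.282 · 16.6 / 5.5)²
n ≥ 14.97

Minimum n = 15 (rounding up)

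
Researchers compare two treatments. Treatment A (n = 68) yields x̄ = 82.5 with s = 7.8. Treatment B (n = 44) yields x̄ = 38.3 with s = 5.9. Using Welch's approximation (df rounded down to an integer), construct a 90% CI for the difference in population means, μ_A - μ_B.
(42.05, 46.35)

Difference: x̄₁ - x̄₂ = 44.20
SE = √(s₁²/n₁ + s₂²/n₂) = √(7.8²/68 + 5.9²/44) = 1.2984
df = 107.23 → 107 (Welch–Satterthwaite, rounded down)
t* = 1.659

CI: 44.20 ± 1.659 · 1.2984 = 44.20 ± 2.15 = (42.05, 46.35)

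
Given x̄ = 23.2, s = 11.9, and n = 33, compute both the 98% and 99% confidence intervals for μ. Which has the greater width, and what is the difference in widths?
99% CI is wider by 1.19

df = 32
98% CI: t* = 2.449, (18.13, 28.27), width = 2 · t* · s/√n = 10.15
99% CI: t* = 2.738, (17.53, 28.87), width = 2 · t* · s/√n = 11.34

The 99% CI is wider by 11.34 - 10.15 = 1.19.
Higher confidence requires a wider interval.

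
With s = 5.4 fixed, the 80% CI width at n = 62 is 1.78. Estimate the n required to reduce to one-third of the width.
n ≈ 558

CI width ∝ 1/√n
To reduce width by factor 3, need √n to grow by 3 → need 3² = 9 times as many samples.

Current: n = 62, width = 1.78
New: n = 558, width ≈ 0.59

Width reduced by factor of 1.78/0.59 = 3.02.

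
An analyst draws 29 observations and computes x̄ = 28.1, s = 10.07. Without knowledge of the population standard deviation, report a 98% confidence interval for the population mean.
(23.49, 32.71)

t-interval (σ unknown):
df = n - 1 = 28
t* = 2.467 for 98% confidence

Margin of error = t* · s/√n = 2.467 · 10.07/√29 = 4.61

CI: (23.49, 32.71)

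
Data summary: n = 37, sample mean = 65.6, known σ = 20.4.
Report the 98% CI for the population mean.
(57.80, 73.40)

z-interval (σ known):
z* = 2.326 for 98% confidence

Margin of error = z* · σ/√n = 2.326 · 20.4/√37 = 7.80

CI: (65.6 - 7.80, 65.6 + 7.80) = (57.80, 73.40)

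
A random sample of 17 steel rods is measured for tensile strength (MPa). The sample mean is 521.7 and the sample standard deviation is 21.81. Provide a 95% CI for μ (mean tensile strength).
(510.49, 532.91)

t-interval (σ unknown):
df = n - 1 = 16
t* = 2.120 for 95% confidence

Margin of error = t* · s/√n = 2.120 · 21.81/√17 = 11.21

CI: (510.49, 532.91)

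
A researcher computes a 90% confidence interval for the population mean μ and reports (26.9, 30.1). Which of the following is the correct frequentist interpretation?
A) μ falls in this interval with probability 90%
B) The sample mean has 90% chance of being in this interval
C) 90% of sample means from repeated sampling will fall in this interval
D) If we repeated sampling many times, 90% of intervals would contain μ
D

A) Wrong — μ is fixed; the randomness lives in the interval, not in μ.
B) Wrong — x̄ is observed and sits in the interval by construction.
C) Wrong — coverage applies to intervals containing μ, not to future x̄ values.
D) Correct — this is the frequentist long-run coverage interpretation.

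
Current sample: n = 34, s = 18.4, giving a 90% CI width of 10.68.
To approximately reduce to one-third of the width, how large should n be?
n ≈ 306

CI width ∝ 1/√n
To reduce width by factor 3, need √n to grow by 3 → need 3² = 9 times as many samples.

Current: n = 34, width = 10.68
New: n = 306, width ≈ 3.47

Width reduced by factor of 10.68/3.47 = 3.08.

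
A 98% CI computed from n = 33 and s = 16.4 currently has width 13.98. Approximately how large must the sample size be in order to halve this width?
n ≈ 132

CI width ∝ 1/√n
To reduce width by factor 2, need √n to grow by 2 → need 2² = 4 times as many samples.

Current: n = 33, width = 13.98
New: n = 132, width ≈ 6.72

Width reduced by factor of 13.98/6.72 = 2.08.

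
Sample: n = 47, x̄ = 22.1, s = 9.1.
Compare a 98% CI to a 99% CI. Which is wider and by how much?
99% CI is wider by 0.73

df = 46
98% CI: t* = 2.410, (18.90, 25.30), width = 2 · t* · s/√n = 6.40
99% CI: t* = 2.687, (18.53, 25.67), width = 2 · t* · s/√n = 7.13

The 99% CI is wider by 7.13 - 6.40 = 0.73.
Higher confidence requires a wider interval.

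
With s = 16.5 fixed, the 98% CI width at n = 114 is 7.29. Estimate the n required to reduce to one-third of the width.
n ≈ 1026

CI width ∝ 1/√n
To reduce width by factor 3, need √n to grow by 3 → need 3² = 9 times as many samples.

Current: n = 114, width = 7.29
New: n = 1026, width ≈ 2.40

Width reduced by factor of 7.29/2.40 = 3.04.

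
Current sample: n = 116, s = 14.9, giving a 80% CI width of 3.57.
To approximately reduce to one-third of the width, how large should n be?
n ≈ 1044

CI width ∝ 1/√n
To reduce width by factor 3, need √n to grow by 3 → need 3² = 9 times as many samples.

Current: n = 116, width = 3.57
New: n = 1044, width ≈ 1.18

Width reduced by factor of 3.57/1.18 = 3.03.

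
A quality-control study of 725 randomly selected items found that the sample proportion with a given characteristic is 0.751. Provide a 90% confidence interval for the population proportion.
(0.725, 0.777)

Proportion CI:
SE = √(p̂(1-p̂)/n) = √(0.751 · 0.249 / 725) = 0.01606

z* = 1.645
Margin = z* · SE = 1.645 · 0.01606 = 0.0264

CI: 0.751 ± 0.0264 = (0.725, 0.777)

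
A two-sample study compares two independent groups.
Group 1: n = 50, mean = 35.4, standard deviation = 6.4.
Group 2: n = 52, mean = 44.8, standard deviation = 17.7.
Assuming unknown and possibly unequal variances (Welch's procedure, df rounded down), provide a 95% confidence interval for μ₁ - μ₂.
(-14.63, -4.17)

Difference: x̄₁ - x̄₂ = -9.40
SE = √(s₁²/n₁ + s₂²/n₂) = √(6.4²/50 + 17.7²/52) = 2.6161
df = 64.57 → 64 (Welch–Satterthwaite, rounded down)
t* = 1.998

CI: -9.40 ± 1.998 · 2.6161 = -9.40 ± 5.23 = (-14.63, -4.17)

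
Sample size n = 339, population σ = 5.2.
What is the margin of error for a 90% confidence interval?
Margin of error = 0.46

Margin of error = z* · σ/√n
= 1.645 · 5.2/√339
= 1.645 · 5.2/18.4120
= 0.46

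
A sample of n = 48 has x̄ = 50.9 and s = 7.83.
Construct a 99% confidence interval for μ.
(47.87, 53.93)

t-interval (σ unknown):
df = n - 1 = 47
t* = 2.685 for 99% confidence

Margin of error = t* · s/√n = 2.685 · 7.83/√48 = 3.03

CI: (47.87, 53.93)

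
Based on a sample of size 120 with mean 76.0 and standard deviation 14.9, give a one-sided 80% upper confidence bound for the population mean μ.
μ ≤ 77.15

Upper bound (one-sided):
t* = 0.845 (one-sided for 80%)
Upper bound = x̄ + t* · s/√n = 76.0 + 0.845 · 14.9/√120 = 77.15

We are 80% confident that μ ≤ 77.15.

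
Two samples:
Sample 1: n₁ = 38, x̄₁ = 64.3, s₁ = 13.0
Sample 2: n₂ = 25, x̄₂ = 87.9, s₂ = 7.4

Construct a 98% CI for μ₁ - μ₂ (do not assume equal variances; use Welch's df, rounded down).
(-29.76, -17.44)

Difference: x̄₁ - x̄₂ = -23.60
SE = √(s₁²/n₁ + s₂²/n₂) = √(13.0²/38 + 7.4²/25) = 2.5764
df = 59.99 → 59 (Welch–Satterthwaite, rounded down)
t* = 2.391

CI: -23.60 ± 2.391 · 2.5764 = -23.60 ± 6.16 = (-29.76, -17.44)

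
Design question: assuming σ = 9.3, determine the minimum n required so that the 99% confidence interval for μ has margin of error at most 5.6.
n ≥ 19

For margin E ≤ 5.6:
n ≥ (z* · σ / E)²
n ≥ (2.576 · 9.3 / 5.6)²
n ≥ 18.30

Minimum n = 19 (rounding up)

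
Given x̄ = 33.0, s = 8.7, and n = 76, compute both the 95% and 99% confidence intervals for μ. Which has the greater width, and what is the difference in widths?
99% CI is wider by 1.30

df = 75
95% CI: t* = 1.992, (31.01, 34.99), width = 2 · t* · s/√n = 3.98
99% CI: t* = 2.643, (30.36, 35.64), width = 2 · t* · s/√n = 5.28

The 99% CI is wider by 5.28 - 3.98 = 1.30.
Higher confidence requires a wider interval.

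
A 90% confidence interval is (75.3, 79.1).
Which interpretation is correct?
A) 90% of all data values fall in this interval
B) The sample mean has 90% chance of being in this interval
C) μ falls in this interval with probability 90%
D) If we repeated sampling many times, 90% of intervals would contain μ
D

A) Wrong — a CI is about the parameter μ, not individual data values.
B) Wrong — x̄ is observed and sits in the interval by construction.
C) Wrong — μ is fixed; the randomness lives in the interval, not in μ.
D) Correct — this is the frequentist long-run coverage interpretation.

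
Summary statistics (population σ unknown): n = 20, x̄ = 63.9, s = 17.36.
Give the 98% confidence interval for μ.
(54.04, 73.76)

t-interval (σ unknown):
df = n - 1 = 19
t* = 2.539 for 98% confidence

Margin of error = t* · s/√n = 2.539 · 17.36/√20 = 9.86

CI: (54.04, 73.76)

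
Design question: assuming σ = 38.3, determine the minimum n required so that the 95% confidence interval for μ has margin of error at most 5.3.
n ≥ 201

For margin E ≤ 5.3:
n ≥ (z* · σ / E)²
n ≥ (1.960 · 38.3 / 5.3)²
n ≥ 200.61

Minimum n = 201 (rounding up)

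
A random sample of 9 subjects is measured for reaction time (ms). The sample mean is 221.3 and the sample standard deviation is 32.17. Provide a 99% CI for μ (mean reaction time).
(185.32, 257.28)

t-interval (σ unknown):
df = n - 1 = 8
t* = 3.355 for 99% confidence

Margin of error = t* · s/√n = 3.355 · 32.17/√9 = 35.98

CI: (185.32, 257.28)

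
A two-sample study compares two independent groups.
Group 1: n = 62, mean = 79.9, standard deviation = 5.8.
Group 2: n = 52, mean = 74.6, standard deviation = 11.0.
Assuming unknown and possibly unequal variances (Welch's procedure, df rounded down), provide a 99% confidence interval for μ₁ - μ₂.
(0.82, 9.78)

Difference: x̄₁ - x̄₂ = 5.30
SE = √(s₁²/n₁ + s₂²/n₂) = √(5.8²/62 + 11.0²/52) = 1.6940
df = 74.18 → 74 (Welch–Satterthwaite, rounded down)
t* = 2.644

CI: 5.30 ± 2.644 · 1.6940 = 5.30 ± 4.48 = (0.82, 9.78)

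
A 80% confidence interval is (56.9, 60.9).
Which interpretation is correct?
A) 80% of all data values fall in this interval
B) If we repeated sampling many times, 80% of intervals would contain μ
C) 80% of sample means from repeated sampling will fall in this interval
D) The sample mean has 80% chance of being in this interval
B

A) Wrong — a CI is about the parameter μ, not individual data values.
B) Correct — this is the frequentist long-run coverage interpretation.
C) Wrong — coverage applies to intervals containing μ, not to future x̄ values.
D) Wrong — x̄ is observed and sits in the interval by construction.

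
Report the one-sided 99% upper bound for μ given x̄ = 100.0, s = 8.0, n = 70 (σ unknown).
μ ≤ 102.28

Upper bound (one-sided):
t* = 2.382 (one-sided for 99%)
Upper bound = x̄ + t* · s/√n = 100.0 + 2.382 · 8.0/√70 = 102.28

We are 99% confident that μ ≤ 102.28.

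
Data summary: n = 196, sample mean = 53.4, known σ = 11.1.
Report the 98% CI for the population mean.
(51.56, 55.24)

z-interval (σ known):
z* = 2.326 for 98% confidence

Margin of error = z* · σ/√n = 2.326 · 11.1/√196 = 1.84

CI: (53.4 - 1.84, 53.4 + 1.84) = (51.56, 55.24)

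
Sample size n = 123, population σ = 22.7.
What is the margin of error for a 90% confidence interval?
Margin of error = 3.37

Margin of error = z* · σ/√n
= 1.645 · 22.7/√123
= 1.645 · 22.7/11.0905
= 3.37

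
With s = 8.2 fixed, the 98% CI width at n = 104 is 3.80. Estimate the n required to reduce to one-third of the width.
n ≈ 936

CI width ∝ 1/√n
To reduce width by factor 3, need √n to grow by 3 → need 3² = 9 times as many samples.

Current: n = 104, width = 3.80
New: n = 936, width ≈ 1.25

Width reduced by factor of 3.80/1.25 = 3.04.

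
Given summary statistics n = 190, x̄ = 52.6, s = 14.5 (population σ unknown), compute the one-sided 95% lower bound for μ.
μ ≥ 50.86

Lower bound (one-sided):
t* = 1.653 (one-sided for 95%)
Lower bound = x̄ - t* · s/√n = 52.6 - 1.653 · 14.5/√190 = 50.86

We are 95% confident that μ ≥ 50.86.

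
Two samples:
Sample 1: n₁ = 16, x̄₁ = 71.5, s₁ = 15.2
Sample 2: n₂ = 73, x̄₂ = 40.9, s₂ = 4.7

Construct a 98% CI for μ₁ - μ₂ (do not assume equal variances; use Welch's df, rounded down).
(20.61, 40.59)

Difference: x̄₁ - x̄₂ = 30.60
SE = √(s₁²/n₁ + s₂²/n₂) = √(15.2²/16 + 4.7²/73) = 3.8396
df = 15.63 → 15 (Welch–Satterthwaite, rounded down)
t* = 2.602

CI: 30.60 ± 2.602 · 3.8396 = 30.60 ± 9.99 = (20.61, 40.59)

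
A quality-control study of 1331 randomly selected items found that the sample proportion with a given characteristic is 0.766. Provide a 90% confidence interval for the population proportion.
(0.747, 0.785)

Proportion CI:
SE = √(p̂(1-p̂)/n) = √(0.766 · 0.234 / 1331) = 0.01160

z* = 1.645
Margin = z* · SE = 1.645 · 0.01160 = 0.0191

CI: 0.766 ± 0.0191 = (0.747, 0.785)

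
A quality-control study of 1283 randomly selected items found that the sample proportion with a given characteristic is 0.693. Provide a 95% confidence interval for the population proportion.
(0.668, 0.718)

Proportion CI:
SE = √(p̂(1-p̂)/n) = √(0.693 · 0.307 / 1283) = 0.01288

z* = 1.960
Margin = z* · SE = 1.960 · 0.01288 = 0.0252

CI: 0.693 ± 0.0252 = (0.668, 0.718)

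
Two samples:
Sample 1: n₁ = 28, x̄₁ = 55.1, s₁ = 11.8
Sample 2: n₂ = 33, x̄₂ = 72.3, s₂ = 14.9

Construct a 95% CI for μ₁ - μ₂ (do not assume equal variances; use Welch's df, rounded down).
(-24.05, -10.35)

Difference: x̄₁ - x̄₂ = -17.20
SE = √(s₁²/n₁ + s₂²/n₂) = √(11.8²/28 + 14.9²/33) = 3.4206
df = 58.75 → 58 (Welch–Satterthwaite, rounded down)
t* = 2.002

CI: -17.20 ± 2.002 · 3.4206 = -17.20 ± 6.85 = (-24.05, -10.35)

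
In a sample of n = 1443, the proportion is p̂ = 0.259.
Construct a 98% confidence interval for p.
(0.232, 0.286)

Proportion CI:
SE = √(p̂(1-p̂)/n) = √(0.259 · 0.741 / 1443) = 0.01153

z* = 2.326
Margin = z* · SE = 2.326 · 0.01153 = 0.0268

CI: 0.259 ± 0.0268 = (0.232, 0.286)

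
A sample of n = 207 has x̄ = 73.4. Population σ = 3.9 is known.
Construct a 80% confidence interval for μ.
(73.05, 73.75)

z-interval (σ known):
z* = 1.282 for 80% confidence

Margin of error = z* · σ/√n = 1.282 · 3.9/√207 = 0.35

CI: (73.4 - 0.35, 73.4 + 0.35) = (73.05, 73.75)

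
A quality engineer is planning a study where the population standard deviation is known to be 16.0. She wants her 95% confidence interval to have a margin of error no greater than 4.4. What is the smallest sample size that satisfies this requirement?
n ≥ 51

For margin E ≤ 4.4:
n ≥ (z* · σ / E)²
n ≥ (1.960 · 16.0 / 4.4)²
n ≥ 50.80

Minimum n = 51 (rounding up)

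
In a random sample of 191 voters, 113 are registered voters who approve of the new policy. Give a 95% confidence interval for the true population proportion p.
(0.522, 0.661)

Proportion CI:
p̂ = 113/191 = 0.59162
SE = √(p̂(1-p̂)/n) = √(0.59162 · 0.40838 / 191) = 0.03557

z* = 1.960
Margin = z* · SE = 1.960 · 0.03557 = 0.0697

CI: 0.59162 ± 0.0697 = (0.522, 0.661)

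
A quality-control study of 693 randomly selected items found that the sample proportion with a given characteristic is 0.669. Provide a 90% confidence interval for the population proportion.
(0.640, 0.698)

Proportion CI:
SE = √(p̂(1-p̂)/n) = √(0.669 · 0.331 / 693) = 0.01788

z* = 1.645
Margin = z* · SE = 1.645 · 0.01788 = 0.0294

CI: 0.669 ± 0.0294 = (0.640, 0.698)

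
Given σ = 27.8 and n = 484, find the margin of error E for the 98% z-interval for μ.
Margin of error = 2.94

Margin of error = z* · σ/√n
= 2.326 · 27.8/√484
= 2.326 · 27.8/22.0000
= 2.94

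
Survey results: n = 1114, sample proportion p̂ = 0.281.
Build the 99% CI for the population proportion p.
(0.246, 0.316)

Proportion CI:
SE = √(p̂(1-p̂)/n) = √(0.281 · 0.719 / 1114) = 0.01347

z* = 2.576
Margin = z* · SE = 2.576 · 0.01347 = 0.0347

CI: 0.281 ± 0.0347 = (0.246, 0.316)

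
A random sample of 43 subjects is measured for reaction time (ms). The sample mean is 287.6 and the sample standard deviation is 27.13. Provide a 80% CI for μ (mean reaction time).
(282.21, 292.99)

t-interval (σ unknown):
df = n - 1 = 42
t* = 1.302 for 80% confidence

Margin of error = t* · s/√n = 1.302 · 27.13/√43 = 5.39

CI: (282.21, 292.99)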